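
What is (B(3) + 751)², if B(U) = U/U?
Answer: 565504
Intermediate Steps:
B(U) = 1
(B(3) + 751)² = (1 + 751)² = 752² = 565504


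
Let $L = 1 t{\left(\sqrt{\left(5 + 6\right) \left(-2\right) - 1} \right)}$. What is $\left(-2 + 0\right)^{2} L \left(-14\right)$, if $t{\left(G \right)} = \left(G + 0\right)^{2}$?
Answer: $1288$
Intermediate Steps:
$t{\left(G \right)} = G^{2}$
$L = -23$ ($L = 1 \left(\sqrt{\left(5 + 6\right) \left(-2\right) - 1}\right)^{2} = 1 \left(\sqrt{11 \left(-2\right) - 1}\right)^{2} = 1 \left(\sqrt{-22 - 1}\right)^{2} = 1 \left(\sqrt{-23}\right)^{2} = 1 \left(i \sqrt{23}\right)^{2} = 1 \left(-23\right) = -23$)
$\left(-2 + 0\right)^{2} L \left(-14\right) = \left(-2 + 0\right)^{2} \left(-23\right) \left(-14\right) = \left(-2\right)^{2} \left(-23\right) \left(-14\right) = 4 \left(-23\right) \left(-14\right) = \left(-92\right) \left(-14\right) = 1288$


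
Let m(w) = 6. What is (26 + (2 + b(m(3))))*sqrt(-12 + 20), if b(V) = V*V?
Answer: 128*sqrt(2) ≈ 181.02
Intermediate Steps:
b(V) = V**2
(26 + (2 + b(m(3))))*sqrt(-12 + 20) = (26 + (2 + 6**2))*sqrt(-12 + 20) = (26 + (2 + 36))*sqrt(8) = (26 + 38)*(2*sqrt(2)) = 64*(2*sqrt(2)) = 128*sqrt(2)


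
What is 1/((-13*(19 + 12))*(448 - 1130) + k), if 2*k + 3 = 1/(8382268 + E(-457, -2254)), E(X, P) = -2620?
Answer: 16759296/4606200329473 ≈ 3.6384e-6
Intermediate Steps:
k = -25138943/16759296 (k = -3/2 + 1/(2*(8382268 - 2620)) = -3/2 + (½)/8379648 = -3/2 + (½)*(1/8379648) = -3/2 + 1/16759296 = -25138943/16759296 ≈ -1.5000)
1/((-13*(19 + 12))*(448 - 1130) + k) = 1/((-13*(19 + 12))*(448 - 1130) - 25138943/16759296) = 1/(-13*31*(-682) - 25138943/16759296) = 1/(-403*(-682) - 25138943/16759296) = 1/(274846 - 25138943/16759296) = 1/(4606200329473/16759296) = 16759296/4606200329473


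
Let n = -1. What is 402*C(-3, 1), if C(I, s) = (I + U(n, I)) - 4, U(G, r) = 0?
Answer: -2814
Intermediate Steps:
C(I, s) = -4 + I (C(I, s) = (I + 0) - 4 = I - 4 = -4 + I)
402*C(-3, 1) = 402*(-4 - 3) = 402*(-7) = -2814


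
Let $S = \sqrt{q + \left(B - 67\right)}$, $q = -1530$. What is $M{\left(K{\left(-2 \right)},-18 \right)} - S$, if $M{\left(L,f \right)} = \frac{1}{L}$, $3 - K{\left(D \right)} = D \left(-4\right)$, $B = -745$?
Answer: $- \frac{1}{5} - i \sqrt{2342} \approx -0.2 - 48.394 i$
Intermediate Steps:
$K{\left(D \right)} = 3 + 4 D$ ($K{\left(D \right)} = 3 - D \left(-4\right) = 3 - - 4 D = 3 + 4 D$)
$S = i \sqrt{2342}$ ($S = \sqrt{-1530 - 812} = \sqrt{-2342} = i \sqrt{2342} \approx 48.394 i$)
$M{\left(K{\left(-2 \right)},-18 \right)} - S = \frac{1}{3 + 4 \left(-2\right)} - i \sqrt{2342} = \frac{1}{3 - 8} - i \sqrt{2342} = \frac{1}{-5} - i \sqrt{2342} = - \frac{1}{5} - i \sqrt{2342}$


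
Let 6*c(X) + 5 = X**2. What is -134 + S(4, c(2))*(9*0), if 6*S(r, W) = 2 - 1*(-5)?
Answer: -134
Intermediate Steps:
c(X) = -5/6 + X**2/6
S(r, W) = 7/6 (S(r, W) = (2 - 1*(-5))/6 = (2 + 5)/6 = (1/6)*7 = 7/6)
-134 + S(4, c(2))*(9*0) = -134 + 7*(9*0)/6 = -134 + (7/6)*0 = -134 + 0 = -134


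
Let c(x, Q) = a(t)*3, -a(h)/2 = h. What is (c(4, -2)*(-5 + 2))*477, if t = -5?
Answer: -42930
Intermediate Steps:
a(h) = -2*h
c(x, Q) = 30 (c(x, Q) = -2*(-5)*3 = 10*3 = 30)
(c(4, -2)*(-5 + 2))*477 = (30*(-5 + 2))*477 = (30*(-3))*477 = -90*477 = -42930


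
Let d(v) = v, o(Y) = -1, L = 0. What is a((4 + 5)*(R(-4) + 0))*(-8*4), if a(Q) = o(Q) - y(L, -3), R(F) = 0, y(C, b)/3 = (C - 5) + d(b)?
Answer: -736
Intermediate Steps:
y(C, b) = -15 + 3*C + 3*b (y(C, b) = 3*((C - 5) + b) = 3*((-5 + C) + b) = 3*(-5 + C + b) = -15 + 3*C + 3*b)
a(Q) = 23 (a(Q) = -1 - (-15 + 3*0 + 3*(-3)) = -1 - (-15 + 0 - 9) = -1 - 1*(-24) = -1 + 24 = 23)
a((4 + 5)*(R(-4) + 0))*(-8*4) = 23*(-8*4) = 23*(-32) = -736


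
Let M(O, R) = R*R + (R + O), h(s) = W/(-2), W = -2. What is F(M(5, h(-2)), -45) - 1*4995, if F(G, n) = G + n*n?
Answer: -2963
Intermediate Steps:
h(s) = 1 (h(s) = -2/(-2) = -2*(-1/2) = 1)
M(O, R) = O + R + R**2 (M(O, R) = R**2 + (O + R) = O + R + R**2)
F(G, n) = G + n**2
F(M(5, h(-2)), -45) - 1*4995 = ((5 + 1 + 1**2) + (-45)**2) - 1*4995 = ((5 + 1 + 1) + 2025) - 4995 = (7 + 2025) - 4995 = 2032 - 4995 = -2963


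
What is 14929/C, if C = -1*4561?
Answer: -14929/4561 ≈ -3.2732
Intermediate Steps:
C = -4561
14929/C = 14929/(-4561) = 14929*(-1/4561) = -14929/4561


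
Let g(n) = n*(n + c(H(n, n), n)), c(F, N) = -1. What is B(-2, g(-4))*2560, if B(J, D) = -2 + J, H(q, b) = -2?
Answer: -10240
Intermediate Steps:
g(n) = n*(-1 + n) (g(n) = n*(n - 1) = n*(-1 + n))
B(-2, g(-4))*2560 = (-2 - 2)*2560 = -4*2560 = -10240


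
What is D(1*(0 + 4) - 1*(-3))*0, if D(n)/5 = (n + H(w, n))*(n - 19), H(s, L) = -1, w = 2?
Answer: 0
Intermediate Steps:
D(n) = 5*(-1 + n)*(-19 + n) (D(n) = 5*((n - 1)*(n - 19)) = 5*((-1 + n)*(-19 + n)) = 5*(-1 + n)*(-19 + n))
D(1*(0 + 4) - 1*(-3))*0 = (95 - 100*(1*(0 + 4) - 1*(-3)) + 5*(1*(0 + 4) - 1*(-3))**2)*0 = (95 - 100*(1*4 + 3) + 5*(1*4 + 3)**2)*0 = (95 - 100*(4 + 3) + 5*(4 + 3)**2)*0 = (95 - 100*7 + 5*7**2)*0 = (95 - 700 + 5*49)*0 = (95 - 700 + 245)*0 = -360*0 = 0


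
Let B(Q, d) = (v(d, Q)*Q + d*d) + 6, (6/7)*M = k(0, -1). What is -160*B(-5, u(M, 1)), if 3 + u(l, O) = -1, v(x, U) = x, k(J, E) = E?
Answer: -6720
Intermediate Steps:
M = -7/6 (M = (7/6)*(-1) = -7/6 ≈ -1.1667)
u(l, O) = -4 (u(l, O) = -3 - 1 = -4)
B(Q, d) = 6 + d² + Q*d (B(Q, d) = (d*Q + d*d) + 6 = (Q*d + d²) + 6 = (d² + Q*d) + 6 = 6 + d² + Q*d)
-160*B(-5, u(M, 1)) = -160*(6 + (-4)² - 5*(-4)) = -160*(6 + 16 + 20) = -160*42 = -6720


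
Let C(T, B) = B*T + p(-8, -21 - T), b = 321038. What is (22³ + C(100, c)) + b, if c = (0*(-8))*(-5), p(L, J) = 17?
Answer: 331703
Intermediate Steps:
c = 0 (c = 0*(-5) = 0)
C(T, B) = 17 + B*T (C(T, B) = B*T + 17 = 17 + B*T)
(22³ + C(100, c)) + b = (22³ + (17 + 0*100)) + 321038 = (10648 + (17 + 0)) + 321038 = (10648 + 17) + 321038 = 10665 + 321038 = 331703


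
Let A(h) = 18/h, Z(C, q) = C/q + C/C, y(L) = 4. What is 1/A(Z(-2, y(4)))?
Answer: 1/36 ≈ 0.027778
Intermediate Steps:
Z(C, q) = 1 + C/q (Z(C, q) = C/q + 1 = 1 + C/q)
1/A(Z(-2, y(4))) = 1/(18/(((-2 + 4)/4))) = 1/(18/(((¼)*2))) = 1/(18/(½)) = 1/(18*2) = 1/36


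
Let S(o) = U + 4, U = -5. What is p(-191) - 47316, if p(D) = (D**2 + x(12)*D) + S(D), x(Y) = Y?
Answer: -13128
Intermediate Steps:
S(o) = -1 (S(o) = -5 + 4 = -1)
p(D) = -1 + D**2 + 12*D (p(D) = (D**2 + 12*D) - 1 = -1 + D**2 + 12*D)
p(-191) - 47316 = (-1 + (-191)**2 + 12*(-191)) - 47316 = (-1 + 36481 - 2292) - 47316 = 34188 - 47316 = -13128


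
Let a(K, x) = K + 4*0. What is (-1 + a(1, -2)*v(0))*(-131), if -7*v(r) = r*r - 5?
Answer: 262/7 ≈ 37.429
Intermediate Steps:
a(K, x) = K (a(K, x) = K + 0 = K)
v(r) = 5/7 - r²/7 (v(r) = -(r*r - 5)/7 = -(r² - 5)/7 = -(-5 + r²)/7 = 5/7 - r²/7)
(-1 + a(1, -2)*v(0))*(-131) = (-1 + 1*(5/7 - ⅐*0²))*(-131) = (-1 + 1*(5/7 - ⅐*0))*(-131) = (-1 + 1*(5/7 + 0))*(-131) = (-1 + 1*(5/7))*(-131) = (-1 + 5/7)*(-131) = -2/7*(-131) = 262/7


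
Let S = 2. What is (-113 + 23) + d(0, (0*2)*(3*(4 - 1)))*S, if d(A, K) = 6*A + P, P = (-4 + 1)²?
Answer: -72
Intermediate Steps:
P = 9 (P = (-3)² = 9)
d(A, K) = 9 + 6*A (d(A, K) = 6*A + 9 = 9 + 6*A)
(-113 + 23) + d(0, (0*2)*(3*(4 - 1)))*S = (-113 + 23) + (9 + 6*0)*2 = -90 + (9 + 0)*2 = -90 + 9*2 = -90 + 18 = -72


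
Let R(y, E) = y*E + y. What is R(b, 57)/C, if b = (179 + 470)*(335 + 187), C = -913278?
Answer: -3274854/152213 ≈ -21.515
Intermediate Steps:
b = 338778 (b = 649*522 = 338778)
R(y, E) = y + E*y (R(y, E) = E*y + y = y + E*y)
R(b, 57)/C = (338778*(1 + 57))/(-913278) = (338778*58)*(-1/913278) = 19649124*(-1/913278) = -3274854/152213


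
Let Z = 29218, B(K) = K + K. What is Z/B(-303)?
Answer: -14609/303 ≈ -48.215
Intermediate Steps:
B(K) = 2*K
Z/B(-303) = 29218/((2*(-303))) = 29218/(-606) = 29218*(-1/606) = -14609/303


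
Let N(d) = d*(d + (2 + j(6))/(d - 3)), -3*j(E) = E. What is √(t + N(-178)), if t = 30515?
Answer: 3*√6911 ≈ 249.40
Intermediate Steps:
j(E) = -E/3
N(d) = d² (N(d) = d*(d + (2 - ⅓*6)/(d - 3)) = d*(d + (2 - 2)/(-3 + d)) = d*(d + 0/(-3 + d)) = d*(d + 0) = d*d = d²)
√(t + N(-178)) = √(30515 + (-178)²) = √(30515 + 31684) = √62199 = 3*√6911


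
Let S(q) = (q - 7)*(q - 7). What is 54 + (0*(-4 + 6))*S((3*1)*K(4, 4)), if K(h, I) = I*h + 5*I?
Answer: 54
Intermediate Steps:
K(h, I) = 5*I + I*h
S(q) = (-7 + q)² (S(q) = (-7 + q)*(-7 + q) = (-7 + q)²)
54 + (0*(-4 + 6))*S((3*1)*K(4, 4)) = 54 + (0*(-4 + 6))*(-7 + (3*1)*(4*(5 + 4)))² = 54 + (0*2)*(-7 + 3*(4*9))² = 54 + 0*(-7 + 3*36)² = 54 + 0*(-7 + 108)² = 54 + 0*101² = 54 + 0*10201 = 54 + 0 = 54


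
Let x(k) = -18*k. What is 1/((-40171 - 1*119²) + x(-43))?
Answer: -1/53558 ≈ -1.8671e-5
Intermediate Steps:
1/((-40171 - 1*119²) + x(-43)) = 1/((-40171 - 1*119²) - 18*(-43)) = 1/((-40171 - 1*14161) + 774) = 1/((-40171 - 14161) + 774) = 1/(-54332 + 774) = 1/(-53558) = -1/53558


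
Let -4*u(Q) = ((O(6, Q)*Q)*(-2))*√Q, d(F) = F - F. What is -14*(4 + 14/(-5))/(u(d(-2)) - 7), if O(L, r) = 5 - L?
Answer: 12/5 ≈ 2.4000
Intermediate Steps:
d(F) = 0
u(Q) = -Q^(3/2)/2 (u(Q) = -((5 - 1*6)*Q)*(-2)*√Q/4 = -((5 - 6)*Q)*(-2)*√Q/4 = --Q*(-2)*√Q/4 = -2*Q*√Q/4 = -Q^(3/2)/2)
-14*(4 + 14/(-5))/(u(d(-2)) - 7) = -14*(4 + 14/(-5))/(-0^(3/2)/2 - 7) = -14*(4 + 14*(-⅕))/(-½*0 - 7) = -14*(4 - 14/5)/(0 - 7) = -84/(5*(-7)) = -84*(-1)/(5*7) = -14*(-6/35) = 12/5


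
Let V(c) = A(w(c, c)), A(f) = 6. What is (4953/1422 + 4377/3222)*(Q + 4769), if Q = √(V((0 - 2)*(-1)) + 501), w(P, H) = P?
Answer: 326509585/14141 + 890045*√3/14141 ≈ 23199.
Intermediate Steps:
V(c) = 6
Q = 13*√3 (Q = √(6 + 501) = √507 = 13*√3 ≈ 22.517)
(4953/1422 + 4377/3222)*(Q + 4769) = (4953/1422 + 4377/3222)*(13*√3 + 4769) = (4953*(1/1422) + 4377*(1/3222))*(4769 + 13*√3) = (1651/474 + 1459/1074)*(4769 + 13*√3) = 68465*(4769 + 13*√3)/14141 = 326509585/14141 + 890045*√3/14141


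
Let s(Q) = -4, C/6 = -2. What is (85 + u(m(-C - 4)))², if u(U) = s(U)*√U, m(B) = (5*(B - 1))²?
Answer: 3025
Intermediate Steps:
C = -12 (C = 6*(-2) = -12)
m(B) = (-5 + 5*B)² (m(B) = (5*(-1 + B))² = (-5 + 5*B)²)
u(U) = -4*√U
(85 + u(m(-C - 4)))² = (85 - 4*√(25*(-1 + (-1*(-12) - 4))²))² = (85 - 4*√(25*(-1 + (12 - 4))²))² = (85 - 4*√(25*(-1 + 8)²))² = (85 - 4*√(25*7²))² = (85 - 4*√(25*49))² = (85 - 4*√1225)² = (85 - 4*35)² = (85 - 140)² = (-55)² = 3025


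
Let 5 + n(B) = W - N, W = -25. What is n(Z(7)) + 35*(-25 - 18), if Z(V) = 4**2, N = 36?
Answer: -1571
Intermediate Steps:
Z(V) = 16
n(B) = -66 (n(B) = -5 + (-25 - 1*36) = -5 + (-25 - 36) = -5 - 61 = -66)
n(Z(7)) + 35*(-25 - 18) = -66 + 35*(-25 - 18) = -66 + 35*(-43) = -66 - 1505 = -1571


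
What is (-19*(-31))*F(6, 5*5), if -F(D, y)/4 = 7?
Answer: -16492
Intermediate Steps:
F(D, y) = -28 (F(D, y) = -4*7 = -28)
(-19*(-31))*F(6, 5*5) = -19*(-31)*(-28) = 589*(-28) = -16492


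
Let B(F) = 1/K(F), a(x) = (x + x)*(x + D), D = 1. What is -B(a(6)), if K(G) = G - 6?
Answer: -1/78 ≈ -0.012821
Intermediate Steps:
a(x) = 2*x*(1 + x) (a(x) = (x + x)*(x + 1) = (2*x)*(1 + x) = 2*x*(1 + x))
K(G) = -6 + G
B(F) = 1/(-6 + F)
-B(a(6)) = -1/(-6 + 2*6*(1 + 6)) = -1/(-6 + 2*6*7) = -1/(-6 + 84) = -1/78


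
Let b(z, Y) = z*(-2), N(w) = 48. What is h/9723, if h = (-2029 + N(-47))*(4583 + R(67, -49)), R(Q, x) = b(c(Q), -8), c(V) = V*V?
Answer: 414595/463 ≈ 895.45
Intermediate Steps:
c(V) = V²
b(z, Y) = -2*z
R(Q, x) = -2*Q²
h = 8706495 (h = (-2029 + 48)*(4583 - 2*67²) = -1981*(4583 - 2*4489) = -1981*(4583 - 8978) = -1981*(-4395) = 8706495)
h/9723 = 8706495/9723 = 8706495*(1/9723) = 414595/463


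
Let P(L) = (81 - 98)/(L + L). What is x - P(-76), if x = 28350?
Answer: 4309183/152 ≈ 28350.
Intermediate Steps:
P(L) = -17/(2*L) (P(L) = -17*1/(2*L) = -17/(2*L))
x - P(-76) = 28350 - (-17)/(2*(-76)) = 28350 - (-17)*(-1)/(2*76) = 28350 - 1*17/152 = 28350 - 17/152 = 4309183/152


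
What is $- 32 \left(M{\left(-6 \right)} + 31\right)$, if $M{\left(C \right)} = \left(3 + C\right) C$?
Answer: $-1568$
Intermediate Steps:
$M{\left(C \right)} = C \left(3 + C\right)$
$- 32 \left(M{\left(-6 \right)} + 31\right) = - 32 \left(- 6 \left(3 - 6\right) + 31\right) = - 32 \left(\left(-6\right) \left(-3\right) + 31\right) = - 32 \left(18 + 31\right) = \left(-32\right) 49 = -1568$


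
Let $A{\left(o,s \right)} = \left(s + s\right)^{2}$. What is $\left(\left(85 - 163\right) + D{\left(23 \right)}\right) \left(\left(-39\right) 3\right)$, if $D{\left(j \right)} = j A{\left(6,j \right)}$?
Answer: $-5685030$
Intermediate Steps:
$A{\left(o,s \right)} = 4 s^{2}$ ($A{\left(o,s \right)} = \left(2 s\right)^{2} = 4 s^{2}$)
$D{\left(j \right)} = 4 j^{3}$ ($D{\left(j \right)} = j 4 j^{2} = 4 j^{3}$)
$\left(\left(85 - 163\right) + D{\left(23 \right)}\right) \left(\left(-39\right) 3\right) = \left(\left(85 - 163\right) + 4 \cdot 23^{3}\right) \left(\left(-39\right) 3\right) = \left(\left(85 - 163\right) + 4 \cdot 12167\right) \left(-117\right) = \left(-78 + 48668\right) \left(-117\right) = 48590 \left(-117\right) = -5685030$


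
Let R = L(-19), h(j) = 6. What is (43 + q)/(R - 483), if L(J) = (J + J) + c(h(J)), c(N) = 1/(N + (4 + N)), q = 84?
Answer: -2032/8335 ≈ -0.24379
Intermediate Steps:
c(N) = 1/(4 + 2*N)
L(J) = 1/16 + 2*J (L(J) = (J + J) + 1/(2*(2 + 6)) = 2*J + (½)/8 = 2*J + (½)*(⅛) = 2*J + 1/16 = 1/16 + 2*J)
R = -607/16 (R = 1/16 + 2*(-19) = 1/16 - 38 = -607/16 ≈ -37.938)
(43 + q)/(R - 483) = (43 + 84)/(-607/16 - 483) = 127/(-8335/16) = 127*(-16/8335) = -2032/8335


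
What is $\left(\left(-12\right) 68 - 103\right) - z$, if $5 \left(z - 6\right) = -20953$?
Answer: $\frac{16328}{5} \approx 3265.6$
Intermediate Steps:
$z = - \frac{20923}{5}$ ($z = 6 + \frac{1}{5} \left(-20953\right) = 6 - \frac{20953}{5} = - \frac{20923}{5} \approx -4184.6$)
$\left(\left(-12\right) 68 - 103\right) - z = \left(\left(-12\right) 68 - 103\right) - - \frac{20923}{5} = \left(-816 - 103\right) + \frac{20923}{5} = -919 + \frac{20923}{5} = \frac{16328}{5}$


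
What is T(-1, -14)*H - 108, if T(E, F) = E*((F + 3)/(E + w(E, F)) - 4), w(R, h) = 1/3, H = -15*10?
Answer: 1767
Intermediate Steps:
H = -150
w(R, h) = ⅓ (w(R, h) = 1*(⅓) = ⅓)
T(E, F) = E*(-4 + (3 + F)/(⅓ + E)) (T(E, F) = E*((F + 3)/(E + ⅓) - 4) = E*((3 + F)/(⅓ + E) - 4) = E*(-4 + (3 + F)/(⅓ + E)))
T(-1, -14)*H - 108 = -(5 - 12*(-1) + 3*(-14))/(1 + 3*(-1))*(-150) - 108 = -(5 + 12 - 42)/(1 - 3)*(-150) - 108 = -1*(-25)/(-2)*(-150) - 108 = -1*(-½)*(-25)*(-150) - 108 = -25/2*(-150) - 108 = 1875 - 108 = 1767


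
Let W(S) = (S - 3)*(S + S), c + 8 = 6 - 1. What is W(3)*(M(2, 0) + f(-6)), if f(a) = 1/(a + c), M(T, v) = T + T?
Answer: 0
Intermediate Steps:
M(T, v) = 2*T
c = -3 (c = -8 + (6 - 1) = -8 + 5 = -3)
f(a) = 1/(-3 + a) (f(a) = 1/(a - 3) = 1/(-3 + a))
W(S) = 2*S*(-3 + S) (W(S) = (-3 + S)*(2*S) = 2*S*(-3 + S))
W(3)*(M(2, 0) + f(-6)) = (2*3*(-3 + 3))*(2*2 + 1/(-3 - 6)) = (2*3*0)*(4 + 1/(-9)) = 0*(4 - ⅑) = 0*(35/9) = 0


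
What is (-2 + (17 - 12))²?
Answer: 9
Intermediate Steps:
(-2 + (17 - 12))² = (-2 + 5)² = 3² = 9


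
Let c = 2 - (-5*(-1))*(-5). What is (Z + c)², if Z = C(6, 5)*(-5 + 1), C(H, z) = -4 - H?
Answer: 4489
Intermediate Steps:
Z = 40 (Z = (-4 - 1*6)*(-5 + 1) = (-4 - 6)*(-4) = -10*(-4) = 40)
c = 27 (c = 2 - 5*(-5) = 2 - 1*(-25) = 2 + 25 = 27)
(Z + c)² = (40 + 27)² = 67² = 4489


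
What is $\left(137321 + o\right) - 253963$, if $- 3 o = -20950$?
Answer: $- \frac{328976}{3} \approx -1.0966 \cdot 10^{5}$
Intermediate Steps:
$o = \frac{20950}{3}$ ($o = \left(- \frac{1}{3}\right) \left(-20950\right) = \frac{20950}{3} \approx 6983.3$)
$\left(137321 + o\right) - 253963 = \left(137321 + \frac{20950}{3}\right) - 253963 = \frac{432913}{3} - 253963 = - \frac{328976}{3}$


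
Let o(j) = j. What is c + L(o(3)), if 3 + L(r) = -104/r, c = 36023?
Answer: 107956/3 ≈ 35985.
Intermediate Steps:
L(r) = -3 - 104/r
c + L(o(3)) = 36023 + (-3 - 104/3) = 36023 - 113/3 = 107956/3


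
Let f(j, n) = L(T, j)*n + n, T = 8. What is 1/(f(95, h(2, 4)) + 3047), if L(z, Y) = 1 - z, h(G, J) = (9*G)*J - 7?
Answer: 1/2657 ≈ 0.00037636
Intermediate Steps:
h(G, J) = -7 + 9*G*J (h(G, J) = 9*G*J - 7 = -7 + 9*G*J)
f(j, n) = -6*n (f(j, n) = (1 - 1*8)*n + n = (1 - 8)*n + n = -7*n + n = -6*n)
1/(f(95, h(2, 4)) + 3047) = 1/(-6*(-7 + 9*2*4) + 3047) = 1/(-6*(-7 + 72) + 3047) = 1/(-6*65 + 3047) = 1/(-390 + 3047) = 1/2657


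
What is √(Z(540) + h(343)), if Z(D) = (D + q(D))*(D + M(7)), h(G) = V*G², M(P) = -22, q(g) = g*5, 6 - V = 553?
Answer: I*√62675683 ≈ 7916.8*I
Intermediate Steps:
V = -547 (V = 6 - 1*553 = 6 - 553 = -547)
q(g) = 5*g
h(G) = -547*G²
Z(D) = 6*D*(-22 + D) (Z(D) = (D + 5*D)*(D - 22) = (6*D)*(-22 + D) = 6*D*(-22 + D))
√(Z(540) + h(343)) = √(6*540*(-22 + 540) - 547*343²) = √(6*540*518 - 547*117649) = √(1678320 - 64354003) = √(-62675683) = I*√62675683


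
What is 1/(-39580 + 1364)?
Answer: -1/38216 ≈ -2.6167e-5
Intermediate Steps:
1/(-39580 + 1364) = 1/(-38216) = -1/38216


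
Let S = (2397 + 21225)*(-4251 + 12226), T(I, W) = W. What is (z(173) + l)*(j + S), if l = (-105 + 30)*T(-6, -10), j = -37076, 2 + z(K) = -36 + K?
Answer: 166688310990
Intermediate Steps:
z(K) = -38 + K (z(K) = -2 + (-36 + K) = -38 + K)
l = 750 (l = (-105 + 30)*(-10) = -75*(-10) = 750)
S = 188385450 (S = 23622*7975 = 188385450)
(z(173) + l)*(j + S) = ((-38 + 173) + 750)*(-37076 + 188385450) = (135 + 750)*188348374 = 885*188348374 = 166688310990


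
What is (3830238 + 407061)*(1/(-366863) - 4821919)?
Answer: -7495712736322585302/366863 ≈ -2.0432e+13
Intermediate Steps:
(3830238 + 407061)*(1/(-366863) - 4821919) = 4237299*(-1/366863 - 4821919) = 4237299*(-1768983670098/366863) = -7495712736322585302/366863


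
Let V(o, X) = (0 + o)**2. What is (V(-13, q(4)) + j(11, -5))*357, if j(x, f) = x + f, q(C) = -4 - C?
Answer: 62475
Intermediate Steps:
j(x, f) = f + x
V(o, X) = o**2
(V(-13, q(4)) + j(11, -5))*357 = ((-13)**2 + (-5 + 11))*357 = (169 + 6)*357 = 175*357 = 62475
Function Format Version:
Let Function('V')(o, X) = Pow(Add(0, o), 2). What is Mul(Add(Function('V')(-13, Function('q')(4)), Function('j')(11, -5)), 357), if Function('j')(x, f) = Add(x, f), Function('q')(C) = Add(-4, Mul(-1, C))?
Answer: 62475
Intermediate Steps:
Function('j')(x, f) = Add(f, x)
Function('V')(o, X) = Pow(o, 2)
Mul(Add(Function('V')(-13, Function('q')(4)), Function('j')(11, -5)), 357) = Mul(Add(Pow(-13, 2), Add(-5, 11)), 357) = Mul(Add(169, 6), 357) = Mul(175, 357) = 62475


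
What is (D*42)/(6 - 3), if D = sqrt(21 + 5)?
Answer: 14*sqrt(26) ≈ 71.386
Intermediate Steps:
D = sqrt(26) ≈ 5.0990
(D*42)/(6 - 3) = (sqrt(26)*42)/(6 - 3) = (42*sqrt(26))/3 = (42*sqrt(26))*(1/3) = 14*sqrt(26)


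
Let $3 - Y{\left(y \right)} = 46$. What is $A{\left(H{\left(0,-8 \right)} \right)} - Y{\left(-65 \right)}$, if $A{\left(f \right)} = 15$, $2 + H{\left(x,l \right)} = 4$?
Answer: $58$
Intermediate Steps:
$H{\left(x,l \right)} = 2$ ($H{\left(x,l \right)} = -2 + 4 = 2$)
$Y{\left(y \right)} = -43$ ($Y{\left(y \right)} = 3 - 46 = -43$)
$A{\left(H{\left(0,-8 \right)} \right)} - Y{\left(-65 \right)} = 15 - -43 = 15 + 43 = 58$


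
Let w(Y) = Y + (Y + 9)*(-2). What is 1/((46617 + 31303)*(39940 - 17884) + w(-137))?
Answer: 1/1718603639 ≈ 5.8187e-10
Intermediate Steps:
w(Y) = -18 - Y (w(Y) = Y + (9 + Y)*(-2) = Y + (-18 - 2*Y) = -18 - Y)
1/((46617 + 31303)*(39940 - 17884) + w(-137)) = 1/((46617 + 31303)*(39940 - 17884) + (-18 - 1*(-137))) = 1/(77920*22056 + (-18 + 137)) = 1/(1718603520 + 119) = 1/1718603639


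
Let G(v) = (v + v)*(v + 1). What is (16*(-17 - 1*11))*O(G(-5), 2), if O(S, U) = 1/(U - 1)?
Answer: -448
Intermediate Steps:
G(v) = 2*v*(1 + v) (G(v) = (2*v)*(1 + v) = 2*v*(1 + v))
O(S, U) = 1/(-1 + U)
(16*(-17 - 1*11))*O(G(-5), 2) = (16*(-17 - 1*11))/(-1 + 2) = (16*(-17 - 11))/1 = (16*(-28))*1 = -448*1 = -448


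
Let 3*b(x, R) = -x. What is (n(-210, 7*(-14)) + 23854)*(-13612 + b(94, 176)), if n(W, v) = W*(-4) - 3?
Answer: -1010602630/3 ≈ -3.3687e+8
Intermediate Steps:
b(x, R) = -x/3 (b(x, R) = (-x)/3 = -x/3)
n(W, v) = -3 - 4*W (n(W, v) = -4*W - 3 = -3 - 4*W)
(n(-210, 7*(-14)) + 23854)*(-13612 + b(94, 176)) = ((-3 - 4*(-210)) + 23854)*(-13612 - 1/3*94) = ((-3 + 840) + 23854)*(-13612 - 94/3) = (837 + 23854)*(-40930/3) = 24691*(-40930/3) = -1010602630/3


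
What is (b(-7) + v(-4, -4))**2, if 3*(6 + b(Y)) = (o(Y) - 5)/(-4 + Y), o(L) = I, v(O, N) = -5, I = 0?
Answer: 128164/1089 ≈ 117.69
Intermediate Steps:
o(L) = 0
b(Y) = -6 - 5/(3*(-4 + Y)) (b(Y) = -6 + ((0 - 5)/(-4 + Y))/3 = -6 + (-5/(-4 + Y))/3 = -6 - 5/(3*(-4 + Y)))
(b(-7) + v(-4, -4))**2 = ((67 - 18*(-7))/(3*(-4 - 7)) - 5)**2 = ((1/3)*(67 + 126)/(-11) - 5)**2 = ((1/3)*(-1/11)*193 - 5)**2 = (-193/33 - 5)**2 = (-358/33)**2 = 128164/1089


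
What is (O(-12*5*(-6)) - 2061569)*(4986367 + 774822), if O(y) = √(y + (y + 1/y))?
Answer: -11877088645541 + 5761189*√2592010/60 ≈ -1.1877e+13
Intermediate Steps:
O(y) = √(1/y + 2*y)
(O(-12*5*(-6)) - 2061569)*(4986367 + 774822) = (√(1/(-12*5*(-6)) + 2*(-12*5*(-6))) - 2061569)*(4986367 + 774822) = (√(1/(-60*(-6)) + 2*(-60*(-6))) - 2061569)*5761189 = (√(1/360 + 2*360) - 2061569)*5761189 = (√(1/360 + 720) - 2061569)*5761189 = (√(259201/360) - 2061569)*5761189 = (√2592010/60 - 2061569)*5761189 = (-2061569 + √2592010/60)*5761189 = -11877088645541 + 5761189*√2592010/60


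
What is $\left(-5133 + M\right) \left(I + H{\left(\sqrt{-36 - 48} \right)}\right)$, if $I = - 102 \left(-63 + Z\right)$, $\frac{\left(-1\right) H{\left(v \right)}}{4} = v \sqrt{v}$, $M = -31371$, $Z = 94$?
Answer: $115425648 + 292032 \left(-21\right)^{\frac{3}{4}} \sqrt{2} \approx 1.1256 \cdot 10^{8} + 2.8648 \cdot 10^{6} i$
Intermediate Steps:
$H{\left(v \right)} = - 4 v^{\frac{3}{2}}$ ($H{\left(v \right)} = - 4 v \sqrt{v} = - 4 v^{\frac{3}{2}}$)
$I = -3162$ ($I = - 102 \left(-63 + 94\right) = \left(-102\right) 31 = -3162$)
$\left(-5133 + M\right) \left(I + H{\left(\sqrt{-36 - 48} \right)}\right) = \left(-5133 - 31371\right) \left(-3162 - 4 \left(\sqrt{-36 - 48}\right)^{\frac{3}{2}}\right) = - 36504 \left(-3162 - 4 \left(\sqrt{-84}\right)^{\frac{3}{2}}\right) = - 36504 \left(-3162 - 4 \left(2 i \sqrt{21}\right)^{\frac{3}{2}}\right) = - 36504 \left(-3162 - 4 \cdot 2 \sqrt{2} \cdot 21^{\frac{3}{4}} i^{\frac{3}{2}}\right) = - 36504 \left(-3162 - 8 \sqrt{2} \cdot 21^{\frac{3}{4}} i^{\frac{3}{2}}\right) = 115425648 + 292032 \sqrt{2} \cdot 21^{\frac{3}{4}} i^{\frac{3}{2}}$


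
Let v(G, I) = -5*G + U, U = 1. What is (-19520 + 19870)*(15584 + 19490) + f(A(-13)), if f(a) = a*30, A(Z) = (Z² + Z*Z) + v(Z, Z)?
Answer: 12288020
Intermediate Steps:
v(G, I) = 1 - 5*G (v(G, I) = -5*G + 1 = 1 - 5*G)
A(Z) = 1 - 5*Z + 2*Z² (A(Z) = (Z² + Z*Z) + (1 - 5*Z) = (Z² + Z²) + (1 - 5*Z) = 2*Z² + (1 - 5*Z) = 1 - 5*Z + 2*Z²)
f(a) = 30*a
(-19520 + 19870)*(15584 + 19490) + f(A(-13)) = (-19520 + 19870)*(15584 + 19490) + 30*(1 - 5*(-13) + 2*(-13)²) = 350*35074 + 30*(1 + 65 + 2*169) = 12275900 + 30*(1 + 65 + 338) = 12275900 + 30*404 = 12275900 + 12120 = 12288020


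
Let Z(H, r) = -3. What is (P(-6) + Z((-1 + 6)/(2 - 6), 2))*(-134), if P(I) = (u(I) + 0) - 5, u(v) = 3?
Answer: 670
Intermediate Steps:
P(I) = -2 (P(I) = (3 + 0) - 5 = 3 - 5 = -2)
(P(-6) + Z((-1 + 6)/(2 - 6), 2))*(-134) = (-2 - 3)*(-134) = -5*(-134) = 670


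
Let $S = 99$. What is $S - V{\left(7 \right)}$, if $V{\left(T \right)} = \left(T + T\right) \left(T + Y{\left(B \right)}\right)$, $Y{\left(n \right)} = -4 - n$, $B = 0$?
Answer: $57$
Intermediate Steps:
$V{\left(T \right)} = 2 T \left(-4 + T\right)$ ($V{\left(T \right)} = \left(T + T\right) \left(T - 4\right) = 2 T \left(T + \left(-4 + 0\right)\right) = 2 T \left(T - 4\right) = 2 T \left(-4 + T\right)$)
$S - V{\left(7 \right)} = 99 - 2 \cdot 7 \left(-4 + 7\right) = 99 - 2 \cdot 7 \cdot 3 = 99 - 42 = 57$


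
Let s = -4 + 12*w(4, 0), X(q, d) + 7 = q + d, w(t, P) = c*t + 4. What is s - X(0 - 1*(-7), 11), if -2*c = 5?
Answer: -87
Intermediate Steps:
c = -5/2 (c = -½*5 = -5/2 ≈ -2.5000)
w(t, P) = 4 - 5*t/2 (w(t, P) = -5*t/2 + 4 = 4 - 5*t/2)
X(q, d) = -7 + d + q (X(q, d) = -7 + (q + d) = -7 + (d + q) = -7 + d + q)
s = -76 (s = -4 + 12*(4 - 5/2*4) = -4 + 12*(4 - 10) = -4 + 12*(-6) = -4 - 72 = -76)
s - X(0 - 1*(-7), 11) = -76 - (-7 + 11 + (0 - 1*(-7))) = -76 - (-7 + 11 + (0 + 7)) = -76 - (-7 + 11 + 7) = -76 - 1*11 = -76 - 11 = -87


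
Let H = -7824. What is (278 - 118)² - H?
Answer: 33424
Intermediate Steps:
(278 - 118)² - H = (278 - 118)² - 1*(-7824) = 160² + 7824 = 25600 + 7824 = 33424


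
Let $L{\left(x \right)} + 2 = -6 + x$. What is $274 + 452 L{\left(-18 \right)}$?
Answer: $-11478$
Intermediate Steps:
$L{\left(x \right)} = -8 + x$ ($L{\left(x \right)} = -2 + \left(-6 + x\right) = -8 + x$)
$274 + 452 L{\left(-18 \right)} = 274 + 452 \left(-8 - 18\right) = 274 + 452 \left(-26\right) = 274 - 11752 = -11478$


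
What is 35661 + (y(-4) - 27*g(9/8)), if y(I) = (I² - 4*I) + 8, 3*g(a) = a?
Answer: 285527/8 ≈ 35691.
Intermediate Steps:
g(a) = a/3
y(I) = 8 + I² - 4*I
35661 + (y(-4) - 27*g(9/8)) = 35661 + ((8 + (-4)² - 4*(-4)) - 9*9/8) = 35661 + ((8 + 16 + 16) - 9*9*(⅛)) = 35661 + (40 - 9*9/8) = 35661 + (40 - 27*3/8) = 35661 + (40 - 81/8) = 35661 + 239/8 = 285527/8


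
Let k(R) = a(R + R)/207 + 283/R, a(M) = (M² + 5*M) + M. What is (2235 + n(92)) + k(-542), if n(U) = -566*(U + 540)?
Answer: -39249089935/112194 ≈ -3.4983e+5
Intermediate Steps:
a(M) = M² + 6*M
k(R) = 283/R + 2*R*(6 + 2*R)/207 (k(R) = ((R + R)*(6 + (R + R)))/207 + 283/R = ((2*R)*(6 + 2*R))*(1/207) + 283/R = (2*R*(6 + 2*R))*(1/207) + 283/R = 2*R*(6 + 2*R)/207 + 283/R = 283/R + 2*R*(6 + 2*R)/207)
n(U) = -305640 - 566*U (n(U) = -566*(540 + U) = -305640 - 566*U)
(2235 + n(92)) + k(-542) = (2235 + (-305640 - 566*92)) + (1/207)*(58581 + 4*(-542)²*(3 - 542))/(-542) = (2235 + (-305640 - 52072)) + (1/207)*(-1/542)*(58581 + 4*293764*(-539)) = (2235 - 357712) + (1/207)*(-1/542)*(58581 - 633355184) = -355477 + (1/207)*(-1/542)*(-633296603) = -355477 + 633296603/112194 = -39249089935/112194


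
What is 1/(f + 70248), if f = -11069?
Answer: 1/59179 ≈ 1.6898e-5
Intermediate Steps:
1/(f + 70248) = 1/(-11069 + 70248) = 1/59179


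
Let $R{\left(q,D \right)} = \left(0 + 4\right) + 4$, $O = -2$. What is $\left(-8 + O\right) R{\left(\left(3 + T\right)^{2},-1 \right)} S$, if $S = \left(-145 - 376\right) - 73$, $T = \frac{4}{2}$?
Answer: $47520$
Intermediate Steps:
$T = 2$ ($T = 4 \cdot \frac{1}{2} = 2$)
$R{\left(q,D \right)} = 8$ ($R{\left(q,D \right)} = 4 + 4 = 8$)
$S = -594$ ($S = -521 - 73 = -594$)
$\left(-8 + O\right) R{\left(\left(3 + T\right)^{2},-1 \right)} S = \left(-8 - 2\right) 8 \left(-594\right) = \left(-10\right) 8 \left(-594\right) = \left(-80\right) \left(-594\right) = 47520$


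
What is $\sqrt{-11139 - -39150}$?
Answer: $\sqrt{28011} \approx 167.36$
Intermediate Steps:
$\sqrt{-11139 - -39150} = \sqrt{-11139 + 39150} = \sqrt{28011}$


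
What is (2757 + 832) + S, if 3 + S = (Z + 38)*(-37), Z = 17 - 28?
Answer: 2587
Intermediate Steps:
Z = -11
S = -1002 (S = -3 + (-11 + 38)*(-37) = -3 + 27*(-37) = -3 - 999 = -1002)
(2757 + 832) + S = (2757 + 832) - 1002 = 3589 - 1002 = 2587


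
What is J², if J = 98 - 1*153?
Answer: 3025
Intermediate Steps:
J = -55 (J = 98 - 153 = -55)
J² = (-55)² = 3025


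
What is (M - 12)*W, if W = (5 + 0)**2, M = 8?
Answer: -100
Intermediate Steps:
W = 25 (W = 5**2 = 25)
(M - 12)*W = (8 - 12)*25 = -4*25 = -100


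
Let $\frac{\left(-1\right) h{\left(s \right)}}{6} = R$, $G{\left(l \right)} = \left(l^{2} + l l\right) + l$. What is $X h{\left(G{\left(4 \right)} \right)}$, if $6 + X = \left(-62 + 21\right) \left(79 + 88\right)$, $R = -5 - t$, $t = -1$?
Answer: $-164472$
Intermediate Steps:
$R = -4$ ($R = -5 - -1 = -5 + 1 = -4$)
$G{\left(l \right)} = l + 2 l^{2}$ ($G{\left(l \right)} = \left(l^{2} + l^{2}\right) + l = 2 l^{2} + l = l + 2 l^{2}$)
$h{\left(s \right)} = 24$ ($h{\left(s \right)} = \left(-6\right) \left(-4\right) = 24$)
$X = -6853$ ($X = -6 + \left(-62 + 21\right) \left(79 + 88\right) = -6 - 6847 = -6853$)
$X h{\left(G{\left(4 \right)} \right)} = \left(-6853\right) 24 = -164472$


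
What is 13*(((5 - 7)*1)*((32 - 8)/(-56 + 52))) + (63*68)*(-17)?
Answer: -72672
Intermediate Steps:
13*(((5 - 7)*1)*((32 - 8)/(-56 + 52))) + (63*68)*(-17) = 13*((-2*1)*(24/(-4))) + 4284*(-17) = 13*(-48*(-1)/4) - 72828 = 13*(-2*(-6)) - 72828 = 13*12 - 72828 = 156 - 72828 = -72672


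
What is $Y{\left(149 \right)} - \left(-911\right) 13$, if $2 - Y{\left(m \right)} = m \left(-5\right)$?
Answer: $12590$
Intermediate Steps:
$Y{\left(m \right)} = 2 + 5 m$ ($Y{\left(m \right)} = 2 - m \left(-5\right) = 2 - - 5 m = 2 + 5 m$)
$Y{\left(149 \right)} - \left(-911\right) 13 = \left(2 + 5 \cdot 149\right) - \left(-911\right) 13 = \left(2 + 745\right) - -11843 = 747 + 11843 = 12590$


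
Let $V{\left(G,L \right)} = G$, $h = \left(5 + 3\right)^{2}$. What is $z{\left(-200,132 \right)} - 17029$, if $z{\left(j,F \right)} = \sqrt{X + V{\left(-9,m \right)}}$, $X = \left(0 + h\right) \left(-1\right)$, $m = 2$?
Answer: $-17029 + i \sqrt{73} \approx -17029.0 + 8.544 i$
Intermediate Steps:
$h = 64$ ($h = 8^{2} = 64$)
$X = -64$ ($X = \left(0 + 64\right) \left(-1\right) = 64 \left(-1\right) = -64$)
$z{\left(j,F \right)} = i \sqrt{73}$ ($z{\left(j,F \right)} = \sqrt{-64 - 9} = \sqrt{-73} = i \sqrt{73}$)
$z{\left(-200,132 \right)} - 17029 = i \sqrt{73} - 17029 = -17029 + i \sqrt{73}$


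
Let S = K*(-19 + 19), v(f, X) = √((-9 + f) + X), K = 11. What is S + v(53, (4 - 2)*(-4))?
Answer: 6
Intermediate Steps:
v(f, X) = √(-9 + X + f)
S = 0 (S = 11*(-19 + 19) = 11*0 = 0)
S + v(53, (4 - 2)*(-4)) = 0 + √(-9 + (4 - 2)*(-4) + 53) = 0 + √(-9 + 2*(-4) + 53) = 0 + √(-9 - 8 + 53) = 0 + √36 = 0 + 6 = 6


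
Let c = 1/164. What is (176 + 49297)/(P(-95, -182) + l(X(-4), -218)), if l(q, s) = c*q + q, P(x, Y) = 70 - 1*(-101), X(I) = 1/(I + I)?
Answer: 21636192/74729 ≈ 289.53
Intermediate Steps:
X(I) = 1/(2*I)
P(x, Y) = 171 (P(x, Y) = 70 + 101 = 171)
c = 1/164 ≈ 0.0060976
l(q, s) = 165*q/164 (l(q, s) = q/164 + q = 165*q/164)
(176 + 49297)/(P(-95, -182) + l(X(-4), -218)) = (176 + 49297)/(171 + 165*((1/2)/(-4))/164) = 49473/(171 + 165*((1/2)*(-1/4))/164) = 49473/(171 + (165/164)*(-1/8)) = 49473/(171 - 165/1312) = 49473/(224187/1312) = 49473*(1312/224187) = 21636192/74729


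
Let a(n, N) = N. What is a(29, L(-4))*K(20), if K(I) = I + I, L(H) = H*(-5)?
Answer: 800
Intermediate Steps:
L(H) = -5*H
K(I) = 2*I
a(29, L(-4))*K(20) = (-5*(-4))*(2*20) = 20*40 = 800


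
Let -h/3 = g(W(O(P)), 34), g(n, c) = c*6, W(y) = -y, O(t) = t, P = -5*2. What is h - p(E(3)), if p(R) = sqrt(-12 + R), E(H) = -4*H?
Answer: -612 - 2*I*sqrt(6) ≈ -612.0 - 4.899*I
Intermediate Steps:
P = -10
g(n, c) = 6*c
h = -612 (h = -18*34 = -3*204 = -612)
h - p(E(3)) = -612 - sqrt(-12 - 4*3) = -612 - sqrt(-12 - 12) = -612 - sqrt(-24) = -612 - 2*I*sqrt(6)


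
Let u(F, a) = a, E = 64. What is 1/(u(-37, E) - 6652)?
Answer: -1/6588 ≈ -0.00015179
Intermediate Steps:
1/(u(-37, E) - 6652) = 1/(64 - 6652) = 1/(-6588) = -1/6588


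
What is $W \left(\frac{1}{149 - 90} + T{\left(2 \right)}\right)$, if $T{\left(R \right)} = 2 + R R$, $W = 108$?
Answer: $\frac{38340}{59} \approx 649.83$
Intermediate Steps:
$T{\left(R \right)} = 2 + R^{2}$
$W \left(\frac{1}{149 - 90} + T{\left(2 \right)}\right) = 108 \left(\frac{1}{149 - 90} + \left(2 + 2^{2}\right)\right) = 108 \left(\frac{1}{59} + \left(2 + 4\right)\right) = 108 \left(\frac{1}{59} + 6\right) = 108 \cdot \frac{355}{59} = \frac{38340}{59}$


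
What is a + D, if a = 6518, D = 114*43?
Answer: 11420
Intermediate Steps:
D = 4902
a + D = 6518 + 4902 = 11420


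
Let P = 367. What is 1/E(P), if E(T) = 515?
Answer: 1/515 ≈ 0.0019417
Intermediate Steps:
1/E(P) = 1/515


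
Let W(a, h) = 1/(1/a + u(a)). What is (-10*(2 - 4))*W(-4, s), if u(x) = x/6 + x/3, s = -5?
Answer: -80/9 ≈ -8.8889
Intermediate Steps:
u(x) = x/2 (u(x) = x*(⅙) + x*(⅓) = x/6 + x/3 = x/2)
W(a, h) = 1/(1/a + a/2)
(-10*(2 - 4))*W(-4, s) = (-10*(2 - 4))*(2*(-4)/(2 + (-4)²)) = (-10*(-2))*(2*(-4)/(2 + 16)) = 20*(2*(-4)/18) = 20*(2*(-4)*(1/18)) = 20*(-4/9) = -80/9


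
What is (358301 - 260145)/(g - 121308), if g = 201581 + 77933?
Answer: 49078/79103 ≈ 0.62043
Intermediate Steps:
g = 279514
(358301 - 260145)/(g - 121308) = (358301 - 260145)/(279514 - 121308) = 98156/158206 = 98156*(1/158206) = 49078/79103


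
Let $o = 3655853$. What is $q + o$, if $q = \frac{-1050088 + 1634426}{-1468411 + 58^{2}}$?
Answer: $\frac{5355995885753}{1465047} \approx 3.6559 \cdot 10^{6}$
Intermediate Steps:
$q = - \frac{584338}{1465047}$ ($q = \frac{584338}{-1468411 + 3364} = \frac{584338}{-1465047} = 584338 \left(- \frac{1}{1465047}\right) = - \frac{584338}{1465047} \approx -0.39885$)
$q + o = - \frac{584338}{1465047} + 3655853 = \frac{5355995885753}{1465047}$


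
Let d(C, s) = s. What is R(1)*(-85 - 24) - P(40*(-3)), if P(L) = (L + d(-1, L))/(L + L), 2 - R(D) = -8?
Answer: -1091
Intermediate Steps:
R(D) = 10 (R(D) = 2 - 1*(-8) = 2 + 8 = 10)
P(L) = 1 (P(L) = (L + L)/(L + L) = (2*L)/((2*L)) = (2*L)*(1/(2*L)) = 1)
R(1)*(-85 - 24) - P(40*(-3)) = 10*(-85 - 24) - 1*1 = 10*(-109) - 1 = -1090 - 1 = -1091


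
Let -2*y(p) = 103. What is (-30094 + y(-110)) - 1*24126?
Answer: -108543/2 ≈ -54272.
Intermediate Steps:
y(p) = -103/2 (y(p) = -1/2*103 = -103/2)
(-30094 + y(-110)) - 1*24126 = (-30094 - 103/2) - 1*24126 = -60291/2 - 24126 = -108543/2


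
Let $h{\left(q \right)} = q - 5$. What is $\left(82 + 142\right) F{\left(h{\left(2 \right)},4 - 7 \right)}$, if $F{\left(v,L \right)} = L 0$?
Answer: $0$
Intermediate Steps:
$h{\left(q \right)} = -5 + q$ ($h{\left(q \right)} = q - 5 = -5 + q$)
$F{\left(v,L \right)} = 0$
$\left(82 + 142\right) F{\left(h{\left(2 \right)},4 - 7 \right)} = \left(82 + 142\right) 0 = 224 \cdot 0 = 0$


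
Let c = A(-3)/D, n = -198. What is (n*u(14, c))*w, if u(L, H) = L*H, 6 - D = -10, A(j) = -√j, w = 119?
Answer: 82467*I*√3/4 ≈ 35709.0*I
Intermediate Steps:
D = 16 (D = 6 - 1*(-10) = 6 + 10 = 16)
c = -I*√3/16 (c = -√(-3)/16 = -I*√3*(1/16) = -I*√3/16 ≈ -0.10825*I)
u(L, H) = H*L
(n*u(14, c))*w = -198*(-I*√3/16)*14*119 = -(-693)*I*√3/4*119 = (693*I*√3/4)*119 = 82467*I*√3/4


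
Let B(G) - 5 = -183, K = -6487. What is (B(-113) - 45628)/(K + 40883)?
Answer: -22903/17198 ≈ -1.3317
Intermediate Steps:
B(G) = -178 (B(G) = 5 - 183 = -178)
(B(-113) - 45628)/(K + 40883) = (-178 - 45628)/(-6487 + 40883) = -45806/34396 = -45806*1/34396 = -22903/17198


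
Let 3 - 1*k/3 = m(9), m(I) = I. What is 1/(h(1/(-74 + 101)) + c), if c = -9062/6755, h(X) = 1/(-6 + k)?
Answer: -162120/224243 ≈ -0.72297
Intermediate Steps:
k = -18 (k = 9 - 3*9 = 9 - 27 = -18)
h(X) = -1/24 (h(X) = 1/(-6 - 18) = 1/(-24) = -1/24)
c = -9062/6755 (c = -9062*1/6755 = -9062/6755 ≈ -1.3415)
1/(h(1/(-74 + 101)) + c) = 1/(-1/24 - 9062/6755) = 1/(-224243/162120) = -162120/224243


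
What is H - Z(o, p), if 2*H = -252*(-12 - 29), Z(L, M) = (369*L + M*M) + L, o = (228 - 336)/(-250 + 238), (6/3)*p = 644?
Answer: -101848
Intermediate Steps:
p = 322 (p = (1/2)*644 = 322)
o = 9 (o = -108/(-12) = -108*(-1/12) = 9)
Z(L, M) = M**2 + 370*L (Z(L, M) = (369*L + M**2) + L = (M**2 + 369*L) + L = M**2 + 370*L)
H = 5166 (H = (-252*(-12 - 29))/2 = (-252*(-41))/2 = (1/2)*10332 = 5166)
H - Z(o, p) = 5166 - (322**2 + 370*9) = 5166 - (103684 + 3330) = 5166 - 1*107014 = 5166 - 107014 = -101848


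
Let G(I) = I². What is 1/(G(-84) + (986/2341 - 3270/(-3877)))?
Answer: 9076057/64052135984 ≈ 0.00014170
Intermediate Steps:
1/(G(-84) + (986/2341 - 3270/(-3877))) = 1/((-84)² + (986/2341 - 3270/(-3877))) = 1/(7056 + (986*(1/2341) - 3270*(-1/3877))) = 1/(7056 + (986/2341 + 3270/3877)) = 1/(7056 + 11477792/9076057) = 1/(64052135984/9076057) = 9076057/64052135984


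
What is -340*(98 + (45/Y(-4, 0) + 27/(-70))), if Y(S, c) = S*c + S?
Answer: -205547/7 ≈ -29364.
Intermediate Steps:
Y(S, c) = S + S*c
-340*(98 + (45/Y(-4, 0) + 27/(-70))) = -340*(98 + (45/((-4*(1 + 0))) + 27/(-70))) = -340*(98 + (45/((-4*1)) + 27*(-1/70))) = -340*(98 + (45/(-4) - 27/70)) = -340*(98 + (45*(-¼) - 27/70)) = -340*(98 + (-45/4 - 27/70)) = -340*(98 - 1629/140) = -340*12091/140 = -205547/7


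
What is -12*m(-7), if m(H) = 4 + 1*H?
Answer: 36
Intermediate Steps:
m(H) = 4 + H
-12*m(-7) = -12*(4 - 7) = -12*(-3) = 36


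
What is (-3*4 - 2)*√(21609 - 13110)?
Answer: -14*√8499 ≈ -1290.7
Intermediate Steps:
(-3*4 - 2)*√(21609 - 13110) = (-12 - 2)*√8499 = -14*√8499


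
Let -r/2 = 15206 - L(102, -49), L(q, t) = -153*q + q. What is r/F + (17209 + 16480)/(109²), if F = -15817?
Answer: 1262589933/187921777 ≈ 6.7187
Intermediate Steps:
L(q, t) = -152*q
r = -61420 (r = -2*(15206 - (-152)*102) = -2*(15206 - 1*(-15504)) = -2*(15206 + 15504) = -2*30710 = -61420)
r/F + (17209 + 16480)/(109²) = -61420/(-15817) + (17209 + 16480)/(109²) = -61420*(-1/15817) + 33689/11881 = 61420/15817 + 33689*(1/11881) = 61420/15817 + 33689/11881 = 1262589933/187921777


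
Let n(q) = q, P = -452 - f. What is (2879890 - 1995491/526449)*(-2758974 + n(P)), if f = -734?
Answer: -1394163132547688116/175483 ≈ -7.9447e+12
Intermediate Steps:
P = 282 (P = -452 - 1*(-734) = -452 + 734 = 282)
(2879890 - 1995491/526449)*(-2758974 + n(P)) = (2879890 - 1995491/526449)*(-2758974 + 282) = (2879890 - 1995491*1/526449)*(-2758692) = (2879890 - 1995491/526449)*(-2758692) = (1516113215119/526449)*(-2758692) = -1394163132547688116/175483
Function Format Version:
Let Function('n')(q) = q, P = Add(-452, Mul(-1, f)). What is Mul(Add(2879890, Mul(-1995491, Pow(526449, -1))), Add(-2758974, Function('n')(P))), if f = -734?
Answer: Rational(-1394163132547688116, 175483) ≈ -7.9447e+12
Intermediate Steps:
P = 282 (P = Add(-452, Mul(-1, -734)) = Add(-452, 734) = 282)
Mul(Add(2879890, Mul(-1995491, Pow(526449, -1))), Add(-2758974, Function('n')(P))) = Mul(Add(2879890, Mul(-1995491, Pow(526449, -1))), Add(-2758974, 282)) = Mul(Add(2879890, Mul(-1995491, Rational(1, 526449))), -2758692) = Mul(Add(2879890, Rational(-1995491, 526449)), -2758692) = Mul(Rational(1516113215119, 526449), -2758692) = Rational(-1394163132547688116, 175483)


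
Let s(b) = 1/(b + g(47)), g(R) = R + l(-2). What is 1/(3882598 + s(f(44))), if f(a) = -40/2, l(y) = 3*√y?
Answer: 2900300733/11260701930174481 + 3*I*√2/11260701930174481 ≈ 2.5756e-7 + 3.7677e-16*I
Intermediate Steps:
f(a) = -20 (f(a) = -40*½ = -20)
g(R) = R + 3*I*√2 (g(R) = R + 3*√(-2) = R + 3*(I*√2) = R + 3*I*√2)
s(b) = 1/(47 + b + 3*I*√2) (s(b) = 1/(b + (47 + 3*I*√2)) = 1/(47 + b + 3*I*√2))
1/(3882598 + s(f(44))) = 1/(3882598 + 1/(47 - 20 + 3*I*√2)) = 1/(3882598 + 1/(27 + 3*I*√2))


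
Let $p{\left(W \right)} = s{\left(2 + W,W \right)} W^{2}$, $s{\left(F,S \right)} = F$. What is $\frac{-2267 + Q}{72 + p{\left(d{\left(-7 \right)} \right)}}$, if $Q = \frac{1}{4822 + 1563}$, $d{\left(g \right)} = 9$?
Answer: $- \frac{14474794}{6148755} \approx -2.3541$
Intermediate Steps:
$p{\left(W \right)} = W^{2} \left(2 + W\right)$ ($p{\left(W \right)} = \left(2 + W\right) W^{2} = W^{2} \left(2 + W\right)$)
$Q = \frac{1}{6385} \approx 0.00015662$
$\frac{-2267 + Q}{72 + p{\left(d{\left(-7 \right)} \right)}} = \frac{-2267 + \frac{1}{6385}}{72 + 9^{2} \left(2 + 9\right)} = - \frac{14474794}{6385 \left(72 + 81 \cdot 11\right)} = - \frac{14474794}{6385 \left(72 + 891\right)} = - \frac{14474794}{6385 \cdot 963} = \left(- \frac{14474794}{6385}\right) \frac{1}{963} = - \frac{14474794}{6148755}$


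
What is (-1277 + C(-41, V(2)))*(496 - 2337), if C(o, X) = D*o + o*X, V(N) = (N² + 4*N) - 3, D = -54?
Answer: -1045688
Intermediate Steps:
V(N) = -3 + N² + 4*N
C(o, X) = -54*o + X*o (C(o, X) = -54*o + o*X = -54*o + X*o)
(-1277 + C(-41, V(2)))*(496 - 2337) = (-1277 - 41*(-54 + (-3 + 2² + 4*2)))*(496 - 2337) = (-1277 - 41*(-54 + (-3 + 4 + 8)))*(-1841) = (-1277 - 41*(-54 + 9))*(-1841) = (-1277 - 41*(-45))*(-1841) = (-1277 + 1845)*(-1841) = 568*(-1841) = -1045688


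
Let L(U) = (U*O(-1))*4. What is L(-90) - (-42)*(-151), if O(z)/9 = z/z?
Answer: -9582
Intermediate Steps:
O(z) = 9 (O(z) = 9*(z/z) = 9*1 = 9)
L(U) = 36*U (L(U) = (U*9)*4 = (9*U)*4 = 36*U)
L(-90) - (-42)*(-151) = 36*(-90) - (-42)*(-151) = -3240 - 1*6342 = -3240 - 6342 = -9582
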